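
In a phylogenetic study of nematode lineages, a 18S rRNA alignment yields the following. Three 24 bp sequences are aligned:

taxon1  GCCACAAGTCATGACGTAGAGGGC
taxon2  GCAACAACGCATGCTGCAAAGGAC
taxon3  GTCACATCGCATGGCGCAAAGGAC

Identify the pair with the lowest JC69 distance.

taxon2 and taxon3

taxon1–taxon2: 8/24 differ, p = 0.333, d = 0.441.
taxon1–taxon3: 8/24 differ, p = 0.333, d = 0.441.
taxon2–taxon3: 5/24 differ, p = 0.208, d = 0.244.
The smallest distance is between taxon2 and taxon3.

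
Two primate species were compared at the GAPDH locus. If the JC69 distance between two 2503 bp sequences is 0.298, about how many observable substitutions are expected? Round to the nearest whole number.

616

Invert JC69: p = (3/4)(1 − e^(−4d/3)) = 0.75 × (1 − e^(-0.397333)) = 0.75 × (1 − 0.672110) = 0.245918.
Expected differing sites = pL ≈ 0.245918 × 2503 = 615.532754 ≈ 616.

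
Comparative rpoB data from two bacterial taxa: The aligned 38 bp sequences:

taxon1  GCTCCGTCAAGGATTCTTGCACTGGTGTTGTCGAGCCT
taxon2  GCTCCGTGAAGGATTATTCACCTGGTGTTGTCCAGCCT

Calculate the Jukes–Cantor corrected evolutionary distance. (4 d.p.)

The sequences differ at 6 of 38 sites (8, 16, 19, 20, 21, 33), so p = 6/38 ≈ 0.157895.
d = −(3/4) ln(1 − 4p/3) = −0.75 ln(1 − 0.210527) = −0.75 ln(0.789473)
  = −0.75 × (-0.236390) = 0.177293 substitutions/site.

0.1773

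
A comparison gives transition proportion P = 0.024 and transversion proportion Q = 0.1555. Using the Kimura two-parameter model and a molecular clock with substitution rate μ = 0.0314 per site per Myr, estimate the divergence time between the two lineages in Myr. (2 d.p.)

Under the Kimura two-parameter model, d = −½ ln(1 − 2P − Q) − ¼ ln(1 − 2Q).
1 − 2P − Q = 0.7965, giving −½ ln(0.7965) = 0.113764.
1 − 2Q = 0.689, giving −¼ ln(0.689) = 0.093129.
d = 0.113764 + 0.093129 = 0.206893.
Under a molecular clock d = 2μt, so t = d/(2μ) = 0.206893 / (2 × 0.0314) = 3.29 Myr.

3.29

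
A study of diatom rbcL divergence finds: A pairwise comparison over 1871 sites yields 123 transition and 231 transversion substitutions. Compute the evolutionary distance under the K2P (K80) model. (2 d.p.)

0.22

P = 123/1871 ≈ 0.06574 and Q = 231/1871 ≈ 0.123463.
Under the Kimura two-parameter model, d = −½ ln(1 − 2P − Q) − ¼ ln(1 − 2Q).
1 − 2P − Q = 0.745057, giving −½ ln(0.745057) = 0.147147.
1 − 2Q = 0.753074, giving −¼ ln(0.753074) = 0.070898.
d = 0.147147 + 0.070898 = 0.218045.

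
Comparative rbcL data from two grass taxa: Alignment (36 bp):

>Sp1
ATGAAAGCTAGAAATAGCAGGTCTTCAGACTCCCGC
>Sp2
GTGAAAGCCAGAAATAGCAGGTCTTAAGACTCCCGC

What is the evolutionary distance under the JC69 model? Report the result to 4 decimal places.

0.0883

The sequences differ at 3 of 36 sites (1, 9, 26), so p = 3/36 ≈ 0.083333.
d = −(3/4) ln(1 − 4p/3) = −0.75 ln(1 − 0.111111) = −0.75 ln(0.888889)
  = −0.75 × (-0.117783) = 0.088337 substitutions/site.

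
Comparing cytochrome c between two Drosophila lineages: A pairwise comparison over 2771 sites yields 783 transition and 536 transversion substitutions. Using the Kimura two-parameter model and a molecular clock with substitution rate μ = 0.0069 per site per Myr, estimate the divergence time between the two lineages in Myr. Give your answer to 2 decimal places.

60.35

P = 783/2771 ≈ 0.282569 and Q = 536/2771 ≈ 0.193432.
Under the Kimura two-parameter model, d = −½ ln(1 − 2P − Q) − ¼ ln(1 − 2Q).
1 − 2P − Q = 0.24143, giving −½ ln(0.24143) = 0.710588.
1 − 2Q = 0.613136, giving −¼ ln(0.613136) = 0.122292.
d = 0.710588 + 0.122292 = 0.832880.
Under a molecular clock d = 2μt, so t = d/(2μ) = 0.832880 / (2 × 0.0069) = 60.35 Myr.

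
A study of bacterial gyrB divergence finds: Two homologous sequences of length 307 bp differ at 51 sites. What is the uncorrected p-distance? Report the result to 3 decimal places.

0.166

p = 51/307 = 0.166123… ≈ 0.166 (to 3 d.p.).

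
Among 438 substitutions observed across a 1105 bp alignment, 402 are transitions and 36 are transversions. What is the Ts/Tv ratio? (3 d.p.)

R = 402/36 = 11.166666… ≈ 11.167 (to 3 d.p.).

11.167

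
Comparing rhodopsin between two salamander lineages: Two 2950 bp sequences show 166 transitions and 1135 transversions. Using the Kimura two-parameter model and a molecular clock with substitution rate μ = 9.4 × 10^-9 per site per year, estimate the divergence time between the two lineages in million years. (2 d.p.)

P = 166/2950 ≈ 0.056271 and Q = 1135/2950 ≈ 0.384746.
Under the Kimura two-parameter model, d = −½ ln(1 − 2P − Q) − ¼ ln(1 − 2Q).
1 − 2P − Q = 0.502712, giving −½ ln(0.502712) = 0.343869.
1 − 2Q = 0.230508, giving −¼ ln(0.230508) = 0.366867.
d = 0.343869 + 0.366867 = 0.710736.
Under a molecular clock d = 2μt, so t = d/(2μ) = 0.710736 / (2 × 9.4 × 10^-9) = 37.81 million years.

37.81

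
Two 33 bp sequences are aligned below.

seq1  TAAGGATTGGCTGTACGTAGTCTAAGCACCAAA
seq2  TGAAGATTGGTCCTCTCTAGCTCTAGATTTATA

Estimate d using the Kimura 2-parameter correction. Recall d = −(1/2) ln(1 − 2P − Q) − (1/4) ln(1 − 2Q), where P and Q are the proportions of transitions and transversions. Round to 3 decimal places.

0.990

Of 33 sites, 10 differences are transitions and 7 are transversions, so P = 10/33 ≈ 0.30303 and Q = 7/33 ≈ 0.212121.
Under the Kimura two-parameter model, d = −½ ln(1 − 2P − Q) − ¼ ln(1 − 2Q).
1 − 2P − Q = 0.181819, giving −½ ln(0.181819) = 0.852372.
1 − 2Q = 0.575758, giving −¼ ln(0.575758) = 0.138017.
d = 0.852372 + 0.138017 = 0.990389.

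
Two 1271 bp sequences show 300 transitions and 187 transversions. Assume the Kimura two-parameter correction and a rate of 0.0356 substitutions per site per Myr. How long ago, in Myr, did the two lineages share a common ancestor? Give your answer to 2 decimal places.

P = 300/1271 ≈ 0.236035 and Q = 187/1271 ≈ 0.147128.
Under the Kimura two-parameter model, d = −½ ln(1 − 2P − Q) − ¼ ln(1 − 2Q).
1 − 2P − Q = 0.380802, giving −½ ln(0.380802) = 0.482738.
1 − 2Q = 0.705744, giving −¼ ln(0.705744) = 0.087126.
d = 0.482738 + 0.087126 = 0.569864.
Under a molecular clock d = 2μt, so t = d/(2μ) = 0.569864 / (2 × 0.0356) = 8.00 Myr.

8.00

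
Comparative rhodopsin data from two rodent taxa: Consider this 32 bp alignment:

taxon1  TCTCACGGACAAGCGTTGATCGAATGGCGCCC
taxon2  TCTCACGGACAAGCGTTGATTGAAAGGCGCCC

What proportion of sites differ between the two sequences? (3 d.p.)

The sequences differ at 2 of 32 positions (sites 21, 25).
p = 2/32 = 0.0625 ≈ 0.063 (to 3 d.p.).

0.063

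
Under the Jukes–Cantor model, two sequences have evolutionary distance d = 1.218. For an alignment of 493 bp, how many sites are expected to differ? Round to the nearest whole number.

Invert JC69: p = (3/4)(1 − e^(−4d/3)) = 0.75 × (1 − e^(-1.624)) = 0.75 × (1 − 0.197109) = 0.602168.
Expected differing sites = pL ≈ 0.602168 × 493 = 296.868824 ≈ 297.

297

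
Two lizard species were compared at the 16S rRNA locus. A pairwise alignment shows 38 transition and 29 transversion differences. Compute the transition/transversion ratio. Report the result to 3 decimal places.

1.310

R = 38/29 = 1.310344… ≈ 1.310 (to 3 d.p.).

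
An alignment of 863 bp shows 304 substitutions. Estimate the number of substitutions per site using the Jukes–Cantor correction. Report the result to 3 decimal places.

p = 304/863 ≈ 0.35226.
d = −(3/4) ln(1 − 4p/3) = −0.75 ln(1 − 0.46968) = −0.75 ln(0.53032)
  = −0.75 × (-0.634275) = 0.475706 substitutions/site.

0.476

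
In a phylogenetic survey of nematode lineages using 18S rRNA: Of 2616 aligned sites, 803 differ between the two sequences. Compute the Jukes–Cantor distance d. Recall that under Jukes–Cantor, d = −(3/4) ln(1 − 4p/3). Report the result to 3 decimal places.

0.395

p = 803/2616 ≈ 0.306957.
d = −(3/4) ln(1 − 4p/3) = −0.75 ln(1 − 0.409276) = −0.75 ln(0.590724)
  = −0.75 × (-0.526406) = 0.394805 substitutions/site.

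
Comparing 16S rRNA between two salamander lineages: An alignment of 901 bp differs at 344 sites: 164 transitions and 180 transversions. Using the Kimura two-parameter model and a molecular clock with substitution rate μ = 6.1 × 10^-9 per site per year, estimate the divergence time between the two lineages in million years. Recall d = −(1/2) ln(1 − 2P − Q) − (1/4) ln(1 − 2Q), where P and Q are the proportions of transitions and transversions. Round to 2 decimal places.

P = 164/901 ≈ 0.18202 and Q = 180/901 ≈ 0.199778.
Under the Kimura two-parameter model, d = −½ ln(1 − 2P − Q) − ¼ ln(1 − 2Q).
1 − 2P − Q = 0.436182, giving −½ ln(0.436182) = 0.414848.
1 − 2Q = 0.600444, giving −¼ ln(0.600444) = 0.127521.
d = 0.414848 + 0.127521 = 0.542369.
Under a molecular clock d = 2μt, so t = d/(2μ) = 0.542369 / (2 × 6.1 × 10^-9) = 44.46 million years.

44.46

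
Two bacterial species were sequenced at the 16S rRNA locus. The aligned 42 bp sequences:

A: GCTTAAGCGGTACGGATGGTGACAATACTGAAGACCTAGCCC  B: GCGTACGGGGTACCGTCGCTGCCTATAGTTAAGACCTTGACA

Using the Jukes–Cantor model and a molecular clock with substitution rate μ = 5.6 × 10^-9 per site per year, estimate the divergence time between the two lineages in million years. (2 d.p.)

The sequences differ at 14 of 42 sites, so p = 14/42 ≈ 0.333333.
d = −(3/4) ln(1 − 4p/3) = −0.75 ln(1 − 0.444444) = −0.75 ln(0.555556)
  = −0.75 × (-0.587786) = 0.440840 substitutions/site.
Under a molecular clock d = 2μt, so t = d/(2μ) = 0.440840 / (2 × 5.6 × 10^-9) = 39.36 million years.

39.36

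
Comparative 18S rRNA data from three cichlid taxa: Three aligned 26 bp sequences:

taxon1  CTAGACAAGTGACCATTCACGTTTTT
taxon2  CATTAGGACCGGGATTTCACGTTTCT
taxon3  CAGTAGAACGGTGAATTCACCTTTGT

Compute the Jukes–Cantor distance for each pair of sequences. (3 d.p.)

taxon1–taxon2: 12/26 sites differ → p ≈ 0.461538, d = −0.75 ln(1 − 0.615384) = 0.716632 ≈ 0.717.
taxon1–taxon3: 11/26 sites differ → p ≈ 0.423077, d = −0.75 ln(1 − 0.564103) = 0.622762 ≈ 0.623.
taxon2–taxon3: 7/26 sites differ → p ≈ 0.269231, d = −0.75 ln(1 − 0.358975) = 0.333515 ≈ 0.334.

d(taxon1,taxon2) = 0.717, d(taxon1,taxon3) = 0.623, d(taxon2,taxon3) = 0.334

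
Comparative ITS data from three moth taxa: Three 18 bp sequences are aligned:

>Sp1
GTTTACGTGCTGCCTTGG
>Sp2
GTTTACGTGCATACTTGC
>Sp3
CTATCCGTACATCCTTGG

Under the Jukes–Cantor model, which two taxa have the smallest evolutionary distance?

Sp1 and Sp2

Sp1–Sp2: 4/18 differ, p = 0.222, d = 0.264.
Sp1–Sp3: 6/18 differ, p = 0.333, d = 0.441.
Sp2–Sp3: 6/18 differ, p = 0.333, d = 0.441.
The smallest distance is between Sp1 and Sp2.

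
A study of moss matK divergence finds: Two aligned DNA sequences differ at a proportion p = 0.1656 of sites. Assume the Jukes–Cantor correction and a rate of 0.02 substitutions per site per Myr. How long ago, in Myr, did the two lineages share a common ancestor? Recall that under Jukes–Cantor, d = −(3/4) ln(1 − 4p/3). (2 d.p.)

4.68

d = −(3/4) ln(1 − 4p/3) = −0.75 ln(1 − 0.2208) = −0.75 ln(0.7792)
  = −0.75 × (-0.249488) = 0.187116 substitutions/site.
Under a molecular clock d = 2μt, so t = d/(2μ) = 0.187116 / (2 × 0.02) = 4.68 Myr.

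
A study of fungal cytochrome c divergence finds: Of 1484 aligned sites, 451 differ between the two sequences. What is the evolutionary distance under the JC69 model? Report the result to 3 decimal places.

p = 451/1484 ≈ 0.303908.
d = −(3/4) ln(1 − 4p/3) = −0.75 ln(1 − 0.405211) = −0.75 ln(0.594789)
  = −0.75 × (-0.519549) = 0.389662 substitutions/site.

0.390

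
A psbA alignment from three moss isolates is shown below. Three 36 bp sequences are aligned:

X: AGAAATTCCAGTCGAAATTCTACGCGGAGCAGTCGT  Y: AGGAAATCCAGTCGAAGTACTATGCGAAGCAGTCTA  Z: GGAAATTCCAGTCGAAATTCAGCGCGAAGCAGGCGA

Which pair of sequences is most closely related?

X–Y: 8/36 differ, p = 0.222, d = 0.264.
X–Z: 6/36 differ, p = 0.167, d = 0.188.
Y–Z: 10/36 differ, p = 0.278, d = 0.347.
The smallest distance is between X and Z.

X and Z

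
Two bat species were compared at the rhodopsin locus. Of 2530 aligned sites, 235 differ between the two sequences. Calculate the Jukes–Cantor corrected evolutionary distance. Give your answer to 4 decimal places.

0.0992

p = 235/2530 ≈ 0.092885.
d = −(3/4) ln(1 − 4p/3) = −0.75 ln(1 − 0.123847) = −0.75 ln(0.876153)
  = −0.75 × (-0.132215) = 0.099161 substitutions/site.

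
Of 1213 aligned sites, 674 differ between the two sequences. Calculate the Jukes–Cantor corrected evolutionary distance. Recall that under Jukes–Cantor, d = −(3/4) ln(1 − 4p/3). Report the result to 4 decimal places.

p = 674/1213 ≈ 0.555647.
d = −(3/4) ln(1 − 4p/3) = −0.75 ln(1 − 0.740863) = −0.75 ln(0.259137)
  = −0.75 × (-1.350398) = 1.012799 substitutions/site.

1.0128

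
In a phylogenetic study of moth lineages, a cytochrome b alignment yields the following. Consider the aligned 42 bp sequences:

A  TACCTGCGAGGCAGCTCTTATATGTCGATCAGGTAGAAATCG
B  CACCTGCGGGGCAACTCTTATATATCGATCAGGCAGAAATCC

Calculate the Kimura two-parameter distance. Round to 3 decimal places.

Of 42 sites, 5 differences are transitions and 1 are transversions, so P = 5/42 ≈ 0.119048 and Q = 1/42 ≈ 0.02381.
Under the Kimura two-parameter model, d = −½ ln(1 − 2P − Q) − ¼ ln(1 − 2Q).
1 − 2P − Q = 0.738094, giving −½ ln(0.738094) = 0.151842.
1 − 2Q = 0.95238, giving −¼ ln(0.95238) = 0.012198.
d = 0.151842 + 0.012198 = 0.164040.

0.164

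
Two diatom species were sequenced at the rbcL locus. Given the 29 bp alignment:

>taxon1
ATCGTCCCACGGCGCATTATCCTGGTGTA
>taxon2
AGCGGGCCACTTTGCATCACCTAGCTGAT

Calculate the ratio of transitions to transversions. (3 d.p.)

Transitions are A↔G and C↔T; transversions are all other mismatches.
Transitions: 4. Transversions: 9.
R = 4/9 = 0.444444… ≈ 0.444 (to 3 d.p.).

0.444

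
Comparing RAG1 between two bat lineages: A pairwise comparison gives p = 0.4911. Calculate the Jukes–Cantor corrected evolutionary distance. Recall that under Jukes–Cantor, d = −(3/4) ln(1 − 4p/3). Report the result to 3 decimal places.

0.798

d = −(3/4) ln(1 − 4p/3) = −0.75 ln(1 − 0.6548) = −0.75 ln(0.3452)
  = −0.75 × (-1.063631) = 0.797723 substitutions/site.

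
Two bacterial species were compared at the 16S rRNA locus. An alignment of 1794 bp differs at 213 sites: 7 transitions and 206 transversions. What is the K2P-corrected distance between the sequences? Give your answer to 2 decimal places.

0.13

P = 7/1794 ≈ 0.003902 and Q = 206/1794 ≈ 0.114827.
Under the Kimura two-parameter model, d = −½ ln(1 − 2P − Q) − ¼ ln(1 − 2Q).
1 − 2P − Q = 0.877369, giving −½ ln(0.877369) = 0.065414.
1 − 2Q = 0.770346, giving −¼ ln(0.770346) = 0.065229.
d = 0.065414 + 0.065229 = 0.130643.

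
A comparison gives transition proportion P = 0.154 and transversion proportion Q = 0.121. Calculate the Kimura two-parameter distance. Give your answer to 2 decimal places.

Under the Kimura two-parameter model, d = −½ ln(1 − 2P − Q) − ¼ ln(1 − 2Q).
1 − 2P − Q = 0.571, giving −½ ln(0.571) = 0.280183.
1 − 2Q = 0.758, giving −¼ ln(0.758) = 0.069268.
d = 0.280183 + 0.069268 = 0.349451.

0.35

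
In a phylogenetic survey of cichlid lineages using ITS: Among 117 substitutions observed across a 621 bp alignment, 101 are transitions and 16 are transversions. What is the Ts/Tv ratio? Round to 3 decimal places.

R = 101/16 = 6.3125 ≈ 6.313 (to 3 d.p.).

6.313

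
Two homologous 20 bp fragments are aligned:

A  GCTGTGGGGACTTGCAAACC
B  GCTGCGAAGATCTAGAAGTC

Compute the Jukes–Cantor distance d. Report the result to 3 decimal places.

The sequences differ at 9 of 20 sites (5, 7, 8, 11, 12, 14, 15, 18, 19), so p = 9/20 = 0.45.
d = −(3/4) ln(1 − 4p/3) = −0.75 ln(1 − 0.6) = −0.75 ln(0.4)
  = −0.75 × (-0.916291) = 0.687218 substitutions/site.

0.687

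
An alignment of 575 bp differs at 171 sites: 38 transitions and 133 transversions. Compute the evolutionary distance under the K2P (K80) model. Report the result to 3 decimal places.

P = 38/575 ≈ 0.066087 and Q = 133/575 ≈ 0.231304.
Under the Kimura two-parameter model, d = −½ ln(1 − 2P − Q) − ¼ ln(1 − 2Q).
1 − 2P − Q = 0.636522, giving −½ ln(0.636522) = 0.225868.
1 − 2Q = 0.537392, giving −¼ ln(0.537392) = 0.155257.
d = 0.225868 + 0.155257 = 0.381125.

0.381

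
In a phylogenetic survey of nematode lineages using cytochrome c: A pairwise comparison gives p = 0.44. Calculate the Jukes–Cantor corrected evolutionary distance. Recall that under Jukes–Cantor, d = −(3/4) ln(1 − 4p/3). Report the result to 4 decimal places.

d = −(3/4) ln(1 − 4p/3) = −0.75 ln(1 − 0.586667) = −0.75 ln(0.413333)
  = −0.75 × (-0.883502) = 0.662627 substitutions/site.

0.6626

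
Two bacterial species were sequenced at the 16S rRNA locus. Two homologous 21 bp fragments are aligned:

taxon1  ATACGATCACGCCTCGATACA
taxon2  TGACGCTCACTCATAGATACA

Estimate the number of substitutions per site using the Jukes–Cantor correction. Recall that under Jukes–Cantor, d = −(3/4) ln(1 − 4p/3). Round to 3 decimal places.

0.360

The sequences differ at 6 of 21 sites (1, 2, 6, 11, 13, 15), so p = 6/21 ≈ 0.285714.
d = −(3/4) ln(1 − 4p/3) = −0.75 ln(1 − 0.380952) = −0.75 ln(0.619048)
  = −0.75 × (-0.479572) = 0.359679 substitutions/site.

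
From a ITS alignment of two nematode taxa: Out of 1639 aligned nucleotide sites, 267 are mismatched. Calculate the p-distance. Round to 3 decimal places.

p = 267/1639 = 0.162904… ≈ 0.163 (to 3 d.p.).

0.163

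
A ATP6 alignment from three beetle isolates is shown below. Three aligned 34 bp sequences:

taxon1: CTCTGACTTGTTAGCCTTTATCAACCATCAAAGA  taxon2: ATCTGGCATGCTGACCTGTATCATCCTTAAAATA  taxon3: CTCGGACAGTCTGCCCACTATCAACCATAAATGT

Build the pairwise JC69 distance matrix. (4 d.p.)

taxon1–taxon2: 11/34 sites differ → p ≈ 0.323529, d = −0.75 ln(1 − 0.431372) = 0.423397 ≈ 0.4234.
taxon1–taxon3: 12/34 sites differ → p ≈ 0.352941, d = −0.75 ln(1 − 0.470588) = 0.476991 ≈ 0.4770.
taxon2–taxon3: 13/34 sites differ → p ≈ 0.382353, d = −0.75 ln(1 − 0.509804) = 0.534712 ≈ 0.5347.

d(taxon1,taxon2) = 0.4234, d(taxon1,taxon3) = 0.4770, d(taxon2,taxon3) = 0.5347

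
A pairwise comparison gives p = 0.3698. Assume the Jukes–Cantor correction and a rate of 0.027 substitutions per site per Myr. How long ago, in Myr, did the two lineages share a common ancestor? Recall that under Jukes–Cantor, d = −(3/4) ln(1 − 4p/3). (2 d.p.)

d = −(3/4) ln(1 − 4p/3) = −0.75 ln(1 − 0.493067) = −0.75 ln(0.506933)
  = −0.75 × (-0.679376) = 0.509532 substitutions/site.
Under a molecular clock d = 2μt, so t = d/(2μ) = 0.509532 / (2 × 0.027) = 9.44 Myr.

9.44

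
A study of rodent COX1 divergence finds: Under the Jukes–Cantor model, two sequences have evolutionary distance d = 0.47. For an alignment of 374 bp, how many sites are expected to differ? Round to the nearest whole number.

Invert JC69: p = (3/4)(1 − e^(−4d/3)) = 0.75 × (1 − e^(-0.626667)) = 0.75 × (1 − 0.534370) = 0.349223.
Expected differing sites = pL ≈ 0.349223 × 374 = 130.609402 ≈ 131.

131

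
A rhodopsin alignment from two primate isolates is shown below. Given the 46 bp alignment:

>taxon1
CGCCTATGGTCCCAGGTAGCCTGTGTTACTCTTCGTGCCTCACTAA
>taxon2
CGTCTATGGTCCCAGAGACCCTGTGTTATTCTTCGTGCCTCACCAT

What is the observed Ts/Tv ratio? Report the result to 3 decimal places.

1.333

Transitions are A↔G and C↔T; transversions are all other mismatches.
Transitions: 4. Transversions: 3.
R = 4/3 = 1.333333… ≈ 1.333 (to 3 d.p.).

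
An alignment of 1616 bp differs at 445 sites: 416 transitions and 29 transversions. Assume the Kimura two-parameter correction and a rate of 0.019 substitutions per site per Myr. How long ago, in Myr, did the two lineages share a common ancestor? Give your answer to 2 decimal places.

P = 416/1616 ≈ 0.257426 and Q = 29/1616 ≈ 0.017946.
Under the Kimura two-parameter model, d = −½ ln(1 − 2P − Q) − ¼ ln(1 − 2Q).
1 − 2P − Q = 0.467202, giving −½ ln(0.467202) = 0.380497.
1 − 2Q = 0.964108, giving −¼ ln(0.964108) = 0.009138.
d = 0.380497 + 0.009138 = 0.389635.
Under a molecular clock d = 2μt, so t = d/(2μ) = 0.389635 / (2 × 0.019) = 10.25 Myr.

10.25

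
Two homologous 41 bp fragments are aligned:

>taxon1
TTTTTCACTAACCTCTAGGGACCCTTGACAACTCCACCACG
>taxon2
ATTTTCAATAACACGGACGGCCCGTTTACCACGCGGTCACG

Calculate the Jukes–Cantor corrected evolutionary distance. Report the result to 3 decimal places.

The sequences differ at 15 of 41 sites, so p = 15/41 ≈ 0.365854.
d = −(3/4) ln(1 − 4p/3) = −0.75 ln(1 − 0.487805) = −0.75 ln(0.512195)
  = −0.75 × (-0.669050) = 0.501788 substitutions/site.

0.502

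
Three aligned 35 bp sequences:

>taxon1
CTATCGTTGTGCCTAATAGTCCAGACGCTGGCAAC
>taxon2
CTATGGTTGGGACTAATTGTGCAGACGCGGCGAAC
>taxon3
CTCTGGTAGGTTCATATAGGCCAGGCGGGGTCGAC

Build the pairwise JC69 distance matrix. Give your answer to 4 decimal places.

taxon1–taxon2: 8/35 sites differ → p ≈ 0.228571, d = −0.75 ln(1 − 0.304761) = 0.272625 ≈ 0.2726.
taxon1–taxon3: 14/35 sites differ → p = 0.4, d = −0.75 ln(1 − 0.533333) = 0.571605 ≈ 0.5716.
taxon2–taxon3: 14/35 sites differ → p = 0.4, d = −0.75 ln(1 − 0.533333) = 0.571605 ≈ 0.5716.

d(taxon1,taxon2) = 0.2726, d(taxon1,taxon3) = 0.5716, d(taxon2,taxon3) = 0.5716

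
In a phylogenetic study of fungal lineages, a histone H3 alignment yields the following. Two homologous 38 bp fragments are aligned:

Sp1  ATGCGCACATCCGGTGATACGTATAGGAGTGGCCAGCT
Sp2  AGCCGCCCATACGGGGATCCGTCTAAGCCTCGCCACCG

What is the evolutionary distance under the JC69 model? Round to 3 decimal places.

0.457

The sequences differ at 13 of 38 sites, so p = 13/38 ≈ 0.342105.
d = −(3/4) ln(1 − 4p/3) = −0.75 ln(1 − 0.45614) = −0.75 ln(0.54386)
  = −0.75 × (-0.609063) = 0.456797 substitutions/site.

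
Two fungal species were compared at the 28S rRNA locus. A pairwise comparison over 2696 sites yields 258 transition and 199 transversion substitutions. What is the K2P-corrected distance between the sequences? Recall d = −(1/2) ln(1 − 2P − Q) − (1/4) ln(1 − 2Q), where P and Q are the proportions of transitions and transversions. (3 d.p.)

0.194

P = 258/2696 ≈ 0.095697 and Q = 199/2696 ≈ 0.073813.
Under the Kimura two-parameter model, d = −½ ln(1 − 2P − Q) − ¼ ln(1 − 2Q).
1 − 2P − Q = 0.734793, giving −½ ln(0.734793) = 0.154083.
1 − 2Q = 0.852374, giving −¼ ln(0.852374) = 0.039932.
d = 0.154083 + 0.039932 = 0.194015.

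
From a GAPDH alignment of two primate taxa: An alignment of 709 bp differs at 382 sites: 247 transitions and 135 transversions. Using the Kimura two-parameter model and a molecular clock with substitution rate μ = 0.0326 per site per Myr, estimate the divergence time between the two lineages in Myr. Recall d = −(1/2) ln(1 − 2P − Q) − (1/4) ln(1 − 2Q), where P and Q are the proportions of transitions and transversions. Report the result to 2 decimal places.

P = 247/709 ≈ 0.348378 and Q = 135/709 ≈ 0.190409.
Under the Kimura two-parameter model, d = −½ ln(1 − 2P − Q) − ¼ ln(1 − 2Q).
1 − 2P − Q = 0.112835, giving −½ ln(0.112835) = 1.090914.
1 − 2Q = 0.619182, giving −¼ ln(0.619182) = 0.119839.
d = 1.090914 + 0.119839 = 1.210753.
Under a molecular clock d = 2μt, so t = d/(2μ) = 1.210753 / (2 × 0.0326) = 18.57 Myr.

18.57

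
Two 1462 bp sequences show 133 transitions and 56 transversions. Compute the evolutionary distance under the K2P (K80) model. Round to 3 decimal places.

P = 133/1462 ≈ 0.090971 and Q = 56/1462 ≈ 0.038304.
Under the Kimura two-parameter model, d = −½ ln(1 − 2P − Q) − ¼ ln(1 − 2Q).
1 − 2P − Q = 0.779754, giving −½ ln(0.779754) = 0.124388.
1 − 2Q = 0.923392, giving −¼ ln(0.923392) = 0.019925.
d = 0.124388 + 0.019925 = 0.144313.

0.144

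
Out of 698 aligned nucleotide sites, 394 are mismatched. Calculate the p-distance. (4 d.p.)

0.5645

p = 394/698 = 0.564469… ≈ 0.5645 (to 4 d.p.).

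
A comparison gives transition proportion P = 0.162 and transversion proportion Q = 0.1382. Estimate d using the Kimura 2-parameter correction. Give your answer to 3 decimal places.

Under the Kimura two-parameter model, d = −½ ln(1 − 2P − Q) − ¼ ln(1 − 2Q).
1 − 2P − Q = 0.5378, giving −½ ln(0.5378) = 0.310134.
1 − 2Q = 0.7236, giving −¼ ln(0.7236) = 0.080879.
d = 0.310134 + 0.080879 = 0.391013.

0.391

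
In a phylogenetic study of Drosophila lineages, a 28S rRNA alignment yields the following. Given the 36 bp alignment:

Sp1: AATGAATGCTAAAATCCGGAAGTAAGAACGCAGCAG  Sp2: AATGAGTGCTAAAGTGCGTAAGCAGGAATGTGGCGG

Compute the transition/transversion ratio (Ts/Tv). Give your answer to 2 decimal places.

Transitions are A↔G and C↔T; transversions are all other mismatches.
Transitions: 8. Transversions: 2.
R = 8/2 = 4.00.

4.00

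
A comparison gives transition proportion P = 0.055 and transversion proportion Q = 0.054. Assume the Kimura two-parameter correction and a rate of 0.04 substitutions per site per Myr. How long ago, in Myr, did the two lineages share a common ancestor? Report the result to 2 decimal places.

Under the Kimura two-parameter model, d = −½ ln(1 − 2P − Q) − ¼ ln(1 − 2Q).
1 − 2P − Q = 0.836, giving −½ ln(0.836) = 0.089563.
1 − 2Q = 0.892, giving −¼ ln(0.892) = 0.028572.
d = 0.089563 + 0.028572 = 0.118135.
Under a molecular clock d = 2μt, so t = d/(2μ) = 0.118135 / (2 × 0.04) = 1.48 Myr.

1.48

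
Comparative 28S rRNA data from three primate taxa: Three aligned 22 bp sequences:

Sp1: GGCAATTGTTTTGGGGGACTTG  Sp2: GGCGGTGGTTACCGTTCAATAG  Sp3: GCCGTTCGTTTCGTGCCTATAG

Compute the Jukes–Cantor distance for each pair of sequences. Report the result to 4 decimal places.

Sp1–Sp2: 11/22 sites differ → p = 0.5, d = −0.75 ln(1 − 0.666667) = 0.823960 ≈ 0.8240.
Sp1–Sp3: 11/22 sites differ → p = 0.5, d = −0.75 ln(1 − 0.666667) = 0.823960 ≈ 0.8240.
Sp2–Sp3: 9/22 sites differ → p ≈ 0.409091, d = −0.75 ln(1 − 0.545455) = 0.591344 ≈ 0.5913.

d(Sp1,Sp2) = 0.8240, d(Sp1,Sp3) = 0.8240, d(Sp2,Sp3) = 0.5913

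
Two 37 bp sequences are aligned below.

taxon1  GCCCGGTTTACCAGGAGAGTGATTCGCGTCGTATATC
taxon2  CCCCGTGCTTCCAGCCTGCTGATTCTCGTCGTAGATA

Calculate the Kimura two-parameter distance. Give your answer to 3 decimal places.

0.486

Of 37 sites, 2 differences are transitions and 11 are transversions, so P = 2/37 ≈ 0.054054 and Q = 11/37 ≈ 0.297297.
Under the Kimura two-parameter model, d = −½ ln(1 − 2P − Q) − ¼ ln(1 − 2Q).
1 − 2P − Q = 0.594595, giving −½ ln(0.594595) = 0.259937.
1 − 2Q = 0.405406, giving −¼ ln(0.405406) = 0.225717.
d = 0.259937 + 0.225717 = 0.485654.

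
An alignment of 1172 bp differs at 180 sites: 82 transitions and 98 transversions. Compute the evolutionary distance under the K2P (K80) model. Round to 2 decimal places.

P = 82/1172 ≈ 0.069966 and Q = 98/1172 ≈ 0.083618.
Under the Kimura two-parameter model, d = −½ ln(1 − 2P − Q) − ¼ ln(1 − 2Q).
1 − 2P − Q = 0.77645, giving −½ ln(0.77645) = 0.126512.
1 − 2Q = 0.832764, giving −¼ ln(0.832764) = 0.045751.
d = 0.126512 + 0.045751 = 0.172263.

0.17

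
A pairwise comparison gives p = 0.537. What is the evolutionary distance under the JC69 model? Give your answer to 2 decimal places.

d = −(3/4) ln(1 − 4p/3) = −0.75 ln(1 − 0.716) = −0.75 ln(0.284)
  = −0.75 × (-1.258781) = 0.944086 substitutions/site.

0.94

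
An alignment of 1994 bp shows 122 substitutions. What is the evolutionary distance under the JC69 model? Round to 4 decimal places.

p = 122/1994 ≈ 0.061184.
d = −(3/4) ln(1 − 4p/3) = −0.75 ln(1 − 0.081579) = −0.75 ln(0.918421)
  = −0.75 × (-0.085099) = 0.063824 substitutions/site.

0.0638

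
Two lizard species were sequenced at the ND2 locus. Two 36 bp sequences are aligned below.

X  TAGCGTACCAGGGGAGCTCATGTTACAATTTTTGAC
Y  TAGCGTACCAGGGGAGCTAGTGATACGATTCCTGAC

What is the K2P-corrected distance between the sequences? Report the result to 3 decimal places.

Of 36 sites, 4 differences are transitions and 2 are transversions, so P = 4/36 ≈ 0.111111 and Q = 2/36 ≈ 0.055556.
Under the Kimura two-parameter model, d = −½ ln(1 − 2P − Q) − ¼ ln(1 − 2Q).
1 − 2P − Q = 0.722222, giving −½ ln(0.722222) = 0.162711.
1 − 2Q = 0.888888, giving −¼ ln(0.888888) = 0.029446.
d = 0.162711 + 0.029446 = 0.192157.

0.192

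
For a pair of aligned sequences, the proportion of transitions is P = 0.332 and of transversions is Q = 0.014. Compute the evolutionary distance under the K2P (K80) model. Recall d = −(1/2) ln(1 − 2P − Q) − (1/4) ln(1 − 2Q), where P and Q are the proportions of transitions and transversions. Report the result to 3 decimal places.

Under the Kimura two-parameter model, d = −½ ln(1 − 2P − Q) − ¼ ln(1 − 2Q).
1 − 2P − Q = 0.322, giving −½ ln(0.322) = 0.566602.
1 − 2Q = 0.972, giving −¼ ln(0.972) = 0.007100.
d = 0.566602 + 0.007100 = 0.573702.

0.574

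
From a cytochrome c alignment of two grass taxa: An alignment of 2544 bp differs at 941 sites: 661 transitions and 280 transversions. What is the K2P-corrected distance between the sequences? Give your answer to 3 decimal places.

0.559

P = 661/2544 ≈ 0.259827 and Q = 280/2544 ≈ 0.110063.
Under the Kimura two-parameter model, d = −½ ln(1 − 2P − Q) − ¼ ln(1 − 2Q).
1 − 2P − Q = 0.370283, giving −½ ln(0.370283) = 0.496744.
1 − 2Q = 0.779874, giving −¼ ln(0.779874) = 0.062156.
d = 0.496744 + 0.062156 = 0.558900.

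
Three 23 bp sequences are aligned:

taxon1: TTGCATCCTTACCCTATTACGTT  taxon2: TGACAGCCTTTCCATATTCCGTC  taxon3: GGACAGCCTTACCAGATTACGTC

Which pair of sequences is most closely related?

taxon1–taxon2: 7/23 differ, p = 0.304, d = 0.390.
taxon1–taxon3: 7/23 differ, p = 0.304, d = 0.390.
taxon2–taxon3: 4/23 differ, p = 0.174, d = 0.198.
The smallest distance is between taxon2 and taxon3.

taxon2 and taxon3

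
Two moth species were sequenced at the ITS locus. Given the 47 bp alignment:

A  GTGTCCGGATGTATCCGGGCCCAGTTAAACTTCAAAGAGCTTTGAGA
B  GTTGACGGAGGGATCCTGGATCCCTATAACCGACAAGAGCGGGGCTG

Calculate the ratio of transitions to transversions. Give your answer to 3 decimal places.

0.158

Transitions are A↔G and C↔T; transversions are all other mismatches.
Transitions: 3. Transversions: 19.
R = 3/19 = 0.157894… ≈ 0.158 (to 3 d.p.).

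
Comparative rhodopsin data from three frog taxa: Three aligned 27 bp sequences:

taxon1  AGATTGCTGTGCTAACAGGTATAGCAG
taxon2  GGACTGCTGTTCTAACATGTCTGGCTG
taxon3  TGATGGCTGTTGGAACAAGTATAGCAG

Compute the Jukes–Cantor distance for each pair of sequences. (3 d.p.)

d(taxon1,taxon2) = 0.318, d(taxon1,taxon3) = 0.264, d(taxon2,taxon3) = 0.441

taxon1–taxon2: 7/27 sites differ → p ≈ 0.259259, d = −0.75 ln(1 − 0.345679) = 0.318118 ≈ 0.318.
taxon1–taxon3: 6/27 sites differ → p ≈ 0.222222, d = −0.75 ln(1 − 0.296296) = 0.263548 ≈ 0.264.
taxon2–taxon3: 9/27 sites differ → p ≈ 0.333333, d = −0.75 ln(1 − 0.444444) = 0.440839 ≈ 0.441.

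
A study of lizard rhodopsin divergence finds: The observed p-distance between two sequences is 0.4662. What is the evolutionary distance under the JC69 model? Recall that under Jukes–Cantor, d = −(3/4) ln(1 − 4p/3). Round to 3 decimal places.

0.729

d = −(3/4) ln(1 − 4p/3) = −0.75 ln(1 − 0.6216) = −0.75 ln(0.3784)
  = −0.75 × (-0.971803) = 0.728852 substitutions/site.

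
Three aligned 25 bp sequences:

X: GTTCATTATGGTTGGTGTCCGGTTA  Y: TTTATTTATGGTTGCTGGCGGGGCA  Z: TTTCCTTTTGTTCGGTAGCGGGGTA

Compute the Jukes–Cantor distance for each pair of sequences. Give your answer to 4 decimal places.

X–Y: 8/25 sites differ → p = 0.32, d = −0.75 ln(1 − 0.426667) = 0.417216 ≈ 0.4172.
X–Z: 9/25 sites differ → p = 0.36, d = −0.75 ln(1 − 0.48) = 0.490445 ≈ 0.4904.
Y–Z: 8/25 sites differ → p = 0.32, d = −0.75 ln(1 − 0.426667) = 0.417216 ≈ 0.4172.

d(X,Y) = 0.4172, d(X,Z) = 0.4904, d(Y,Z) = 0.4172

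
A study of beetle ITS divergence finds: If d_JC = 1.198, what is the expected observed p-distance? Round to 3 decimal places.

0.598

p = (3/4)(1 − e^(−4d/3)) = 0.75 × (1 − e^(-1.597333)) = 0.75 × (1 − 0.202436) = 0.598173.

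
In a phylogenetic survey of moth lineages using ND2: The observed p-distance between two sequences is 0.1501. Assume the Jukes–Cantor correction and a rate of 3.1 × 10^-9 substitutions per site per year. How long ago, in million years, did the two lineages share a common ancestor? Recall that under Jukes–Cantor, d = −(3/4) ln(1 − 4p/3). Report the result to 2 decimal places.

d = −(3/4) ln(1 − 4p/3) = −0.75 ln(1 − 0.200133) = −0.75 ln(0.799867)
  = −0.75 × (-0.223310) = 0.167483 substitutions/site.
Under a molecular clock d = 2μt, so t = d/(2μ) = 0.167483 / (2 × 3.1 × 10^-9) = 27.01 million years.

27.01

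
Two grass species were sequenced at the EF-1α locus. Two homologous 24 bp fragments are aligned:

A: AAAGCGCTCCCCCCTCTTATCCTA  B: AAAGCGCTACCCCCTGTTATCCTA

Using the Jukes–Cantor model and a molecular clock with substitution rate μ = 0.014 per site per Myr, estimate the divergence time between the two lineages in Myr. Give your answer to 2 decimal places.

The sequences differ at 2 of 24 sites (9, 16), so p = 2/24 ≈ 0.083333.
d = −(3/4) ln(1 − 4p/3) = −0.75 ln(1 − 0.111111) = −0.75 ln(0.888889)
  = −0.75 × (-0.117783) = 0.088337 substitutions/site.
Under a molecular clock d = 2μt, so t = d/(2μ) = 0.088337 / (2 × 0.014) = 3.15 Myr.

3.15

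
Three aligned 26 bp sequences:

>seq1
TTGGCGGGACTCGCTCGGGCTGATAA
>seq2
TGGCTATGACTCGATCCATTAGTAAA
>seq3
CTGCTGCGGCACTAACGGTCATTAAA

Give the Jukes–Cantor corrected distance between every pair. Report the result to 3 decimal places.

seq1–seq2: 13/26 sites differ → p = 0.5, d = −0.75 ln(1 − 0.666667) = 0.823960 ≈ 0.824.
seq1–seq3: 14/26 sites differ → p ≈ 0.538462, d = −0.75 ln(1 − 0.717949) = 0.949251 ≈ 0.949.
seq2–seq3: 12/26 sites differ → p ≈ 0.461538, d = −0.75 ln(1 − 0.615384) = 0.716632 ≈ 0.717.

d(seq1,seq2) = 0.824, d(seq1,seq3) = 0.949, d(seq2,seq3) = 0.717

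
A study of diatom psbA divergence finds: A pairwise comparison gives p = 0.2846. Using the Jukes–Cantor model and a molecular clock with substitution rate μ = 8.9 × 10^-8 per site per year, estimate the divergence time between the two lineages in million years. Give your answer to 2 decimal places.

d = −(3/4) ln(1 − 4p/3) = −0.75 ln(1 − 0.379467) = −0.75 ln(0.620533)
  = −0.75 × (-0.477176) = 0.357882 substitutions/site.
Under a molecular clock d = 2μt, so t = d/(2μ) = 0.357882 / (2 × 8.9 × 10^-8) = 2.01 million years.

2.01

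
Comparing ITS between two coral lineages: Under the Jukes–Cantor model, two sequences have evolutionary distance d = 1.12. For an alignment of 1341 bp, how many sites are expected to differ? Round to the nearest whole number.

780

Invert JC69: p = (3/4)(1 − e^(−4d/3)) = 0.75 × (1 − e^(-1.493333)) = 0.75 × (1 − 0.224623) = 0.581533.
Expected differing sites = pL ≈ 0.581533 × 1341 = 779.835753 ≈ 780.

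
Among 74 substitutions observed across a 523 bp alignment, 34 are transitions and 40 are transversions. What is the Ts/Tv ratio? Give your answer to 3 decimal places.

0.850

R = 34/40 = 0.850.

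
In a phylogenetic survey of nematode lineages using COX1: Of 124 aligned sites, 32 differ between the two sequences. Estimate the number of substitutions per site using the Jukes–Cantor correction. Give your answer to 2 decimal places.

p = 32/124 ≈ 0.258065.
d = −(3/4) ln(1 − 4p/3) = −0.75 ln(1 − 0.344087) = −0.75 ln(0.655913)
  = −0.75 × (-0.421727) = 0.316295 substitutions/site.

0.32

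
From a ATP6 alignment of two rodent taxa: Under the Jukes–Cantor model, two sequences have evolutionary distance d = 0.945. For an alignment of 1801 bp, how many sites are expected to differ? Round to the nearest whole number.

Invert JC69: p = (3/4)(1 − e^(−4d/3)) = 0.75 × (1 − e^(-1.26)) = 0.75 × (1 − 0.283654) = 0.537260.
Expected differing sites = pL ≈ 0.537260 × 1801 = 967.60526 ≈ 968.

968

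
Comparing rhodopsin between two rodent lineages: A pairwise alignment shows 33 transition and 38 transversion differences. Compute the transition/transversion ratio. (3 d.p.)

0.868

R = 33/38 = 0.868421… ≈ 0.868 (to 3 d.p.).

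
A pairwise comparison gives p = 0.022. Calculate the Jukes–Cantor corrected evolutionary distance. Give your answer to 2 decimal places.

0.02

d = −(3/4) ln(1 − 4p/3) = −0.75 ln(1 − 0.029333) = −0.75 ln(0.970667)
  = −0.75 × (-0.029772) = 0.022329 substitutions/site.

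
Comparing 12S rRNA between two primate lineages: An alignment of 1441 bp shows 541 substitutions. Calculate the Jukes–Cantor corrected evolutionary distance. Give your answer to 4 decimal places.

0.5207

p = 541/1441 ≈ 0.375434.
d = −(3/4) ln(1 − 4p/3) = −0.75 ln(1 − 0.500579) = −0.75 ln(0.499421)
  = −0.75 × (-0.694306) = 0.520730 substitutions/site.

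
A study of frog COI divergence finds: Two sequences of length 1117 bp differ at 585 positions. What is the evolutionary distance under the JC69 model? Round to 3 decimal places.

0.899

p = 585/1117 ≈ 0.523724.
d = −(3/4) ln(1 − 4p/3) = −0.75 ln(1 − 0.698299) = −0.75 ln(0.301701)
  = −0.75 × (-1.198319) = 0.898739 substitutions/site.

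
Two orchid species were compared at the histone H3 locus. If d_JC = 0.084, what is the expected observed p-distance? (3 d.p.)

0.079

p = (3/4)(1 − e^(−4d/3)) = 0.75 × (1 − e^(-0.112)) = 0.75 × (1 − 0.894044) = 0.079467.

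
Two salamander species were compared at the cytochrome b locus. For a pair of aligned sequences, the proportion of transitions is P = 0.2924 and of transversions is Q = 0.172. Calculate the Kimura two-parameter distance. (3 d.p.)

0.812

Under the Kimura two-parameter model, d = −½ ln(1 − 2P − Q) − ¼ ln(1 − 2Q).
1 − 2P − Q = 0.2432, giving −½ ln(0.2432) = 0.706936.
1 − 2Q = 0.656, giving −¼ ln(0.656) = 0.105399.
d = 0.706936 + 0.105399 = 0.812335.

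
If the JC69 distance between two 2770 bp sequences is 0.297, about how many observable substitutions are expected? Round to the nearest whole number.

Invert JC69: p = (3/4)(1 − e^(−4d/3)) = 0.75 × (1 − e^(-0.396)) = 0.75 × (1 − 0.673007) = 0.245245.
Expected differing sites = pL ≈ 0.245245 × 2770 = 679.32865 ≈ 679.

679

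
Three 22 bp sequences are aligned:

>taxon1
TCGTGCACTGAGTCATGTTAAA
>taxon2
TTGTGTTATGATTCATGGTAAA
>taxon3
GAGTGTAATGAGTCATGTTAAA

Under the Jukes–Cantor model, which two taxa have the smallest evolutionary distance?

taxon1–taxon2: 6/22 differ, p = 0.273, d = 0.339.
taxon1–taxon3: 4/22 differ, p = 0.182, d = 0.208.
taxon2–taxon3: 5/22 differ, p = 0.227, d = 0.271.
The smallest distance is between taxon1 and taxon3.

taxon1 and taxon3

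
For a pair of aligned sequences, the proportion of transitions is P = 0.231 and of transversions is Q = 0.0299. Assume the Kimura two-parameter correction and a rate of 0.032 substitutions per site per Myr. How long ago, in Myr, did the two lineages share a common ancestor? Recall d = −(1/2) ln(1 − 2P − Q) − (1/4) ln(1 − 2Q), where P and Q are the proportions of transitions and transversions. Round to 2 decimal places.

5.53

Under the Kimura two-parameter model, d = −½ ln(1 − 2P − Q) − ¼ ln(1 − 2Q).
1 − 2P − Q = 0.5081, giving −½ ln(0.5081) = 0.338539.
1 − 2Q = 0.9402, giving −¼ ln(0.9402) = 0.015416.
d = 0.338539 + 0.015416 = 0.353955.
Under a molecular clock d = 2μt, so t = d/(2μ) = 0.353955 / (2 × 0.032) = 5.53 Myr.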